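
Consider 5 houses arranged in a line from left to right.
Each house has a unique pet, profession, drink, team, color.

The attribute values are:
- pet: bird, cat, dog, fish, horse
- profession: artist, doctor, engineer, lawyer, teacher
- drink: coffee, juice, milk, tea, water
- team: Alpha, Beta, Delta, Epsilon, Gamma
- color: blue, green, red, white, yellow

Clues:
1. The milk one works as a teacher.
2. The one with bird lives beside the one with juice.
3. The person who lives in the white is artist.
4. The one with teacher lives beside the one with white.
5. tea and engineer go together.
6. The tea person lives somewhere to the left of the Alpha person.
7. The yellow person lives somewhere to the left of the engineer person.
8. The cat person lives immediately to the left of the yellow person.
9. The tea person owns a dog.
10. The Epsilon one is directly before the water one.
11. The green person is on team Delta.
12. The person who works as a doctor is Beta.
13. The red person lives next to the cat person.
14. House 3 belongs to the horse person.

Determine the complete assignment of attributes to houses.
Solution:

House | Pet | Profession | Drink | Team | Color
-----------------------------------------------
  1   | bird | teacher | milk | Gamma | red
  2   | cat | artist | juice | Epsilon | white
  3   | horse | doctor | water | Beta | yellow
  4   | dog | engineer | tea | Delta | green
  5   | fish | lawyer | coffee | Alpha | blue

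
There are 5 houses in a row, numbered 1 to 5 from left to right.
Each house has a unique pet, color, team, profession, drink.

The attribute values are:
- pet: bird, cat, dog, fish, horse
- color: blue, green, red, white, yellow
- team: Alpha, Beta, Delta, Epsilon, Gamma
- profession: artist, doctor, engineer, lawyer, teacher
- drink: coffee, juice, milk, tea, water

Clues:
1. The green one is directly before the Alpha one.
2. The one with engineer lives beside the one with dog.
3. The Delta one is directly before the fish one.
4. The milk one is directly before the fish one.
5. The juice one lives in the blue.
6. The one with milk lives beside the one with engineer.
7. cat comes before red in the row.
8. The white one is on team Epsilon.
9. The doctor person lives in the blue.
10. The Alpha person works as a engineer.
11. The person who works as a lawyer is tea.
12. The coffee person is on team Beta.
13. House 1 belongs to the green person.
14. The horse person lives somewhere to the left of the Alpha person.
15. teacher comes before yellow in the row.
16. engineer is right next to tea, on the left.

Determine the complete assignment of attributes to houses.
Solution:

House | Pet | Color | Team | Profession | Drink
-----------------------------------------------
  1   | horse | green | Delta | teacher | milk
  2   | fish | yellow | Alpha | engineer | water
  3   | dog | white | Epsilon | lawyer | tea
  4   | cat | blue | Gamma | doctor | juice
  5   | bird | red | Beta | artist | coffee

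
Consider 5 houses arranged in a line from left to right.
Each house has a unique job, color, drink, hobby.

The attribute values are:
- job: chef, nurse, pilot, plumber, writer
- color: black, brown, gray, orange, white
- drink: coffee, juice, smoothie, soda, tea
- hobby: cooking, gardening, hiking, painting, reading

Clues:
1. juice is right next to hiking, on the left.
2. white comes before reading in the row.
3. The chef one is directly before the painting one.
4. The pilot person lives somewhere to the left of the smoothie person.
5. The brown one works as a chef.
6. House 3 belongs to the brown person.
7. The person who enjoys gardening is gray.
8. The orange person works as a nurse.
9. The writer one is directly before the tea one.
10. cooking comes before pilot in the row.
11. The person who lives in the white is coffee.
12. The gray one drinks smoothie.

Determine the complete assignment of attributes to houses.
Solution:

House | Job | Color | Drink | Hobby
-----------------------------------
  1   | nurse | orange | juice | cooking
  2   | writer | white | coffee | hiking
  3   | chef | brown | tea | reading
  4   | pilot | black | soda | painting
  5   | plumber | gray | smoothie | gardening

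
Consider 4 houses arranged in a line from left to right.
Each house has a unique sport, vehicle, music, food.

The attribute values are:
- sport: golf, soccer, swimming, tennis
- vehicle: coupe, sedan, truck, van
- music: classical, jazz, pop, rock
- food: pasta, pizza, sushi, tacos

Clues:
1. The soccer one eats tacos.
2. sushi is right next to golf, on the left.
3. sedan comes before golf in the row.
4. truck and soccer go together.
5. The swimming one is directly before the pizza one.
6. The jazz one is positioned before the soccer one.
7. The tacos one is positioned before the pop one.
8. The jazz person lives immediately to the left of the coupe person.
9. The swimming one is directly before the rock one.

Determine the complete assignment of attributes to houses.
Solution:

House | Sport | Vehicle | Music | Food
--------------------------------------
  1   | swimming | sedan | jazz | sushi
  2   | golf | coupe | rock | pizza
  3   | soccer | truck | classical | tacos
  4   | tennis | van | pop | pasta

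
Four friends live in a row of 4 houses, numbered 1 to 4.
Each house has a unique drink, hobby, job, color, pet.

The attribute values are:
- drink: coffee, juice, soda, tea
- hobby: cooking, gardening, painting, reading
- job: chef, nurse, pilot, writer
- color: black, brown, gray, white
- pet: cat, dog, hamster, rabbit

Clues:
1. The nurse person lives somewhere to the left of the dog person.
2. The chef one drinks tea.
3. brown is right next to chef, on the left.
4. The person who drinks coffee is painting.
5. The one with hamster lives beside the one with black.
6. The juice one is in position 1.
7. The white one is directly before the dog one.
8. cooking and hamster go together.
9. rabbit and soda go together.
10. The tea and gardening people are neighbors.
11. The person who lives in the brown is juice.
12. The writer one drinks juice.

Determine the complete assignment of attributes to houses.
Solution:

House | Drink | Hobby | Job | Color | Pet
-----------------------------------------
  1   | juice | cooking | writer | brown | hamster
  2   | tea | reading | chef | black | cat
  3   | soda | gardening | nurse | white | rabbit
  4   | coffee | painting | pilot | gray | dog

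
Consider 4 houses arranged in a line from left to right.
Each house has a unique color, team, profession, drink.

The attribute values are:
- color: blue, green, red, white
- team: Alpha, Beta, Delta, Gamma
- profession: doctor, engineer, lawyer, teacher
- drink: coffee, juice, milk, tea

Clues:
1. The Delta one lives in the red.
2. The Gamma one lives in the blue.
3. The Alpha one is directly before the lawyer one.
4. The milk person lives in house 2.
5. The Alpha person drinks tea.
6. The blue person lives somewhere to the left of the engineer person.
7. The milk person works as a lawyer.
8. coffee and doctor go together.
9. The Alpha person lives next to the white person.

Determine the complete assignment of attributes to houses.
Solution:

House | Color | Team | Profession | Drink
-----------------------------------------
  1   | green | Alpha | teacher | tea
  2   | white | Beta | lawyer | milk
  3   | blue | Gamma | doctor | coffee
  4   | red | Delta | engineer | juice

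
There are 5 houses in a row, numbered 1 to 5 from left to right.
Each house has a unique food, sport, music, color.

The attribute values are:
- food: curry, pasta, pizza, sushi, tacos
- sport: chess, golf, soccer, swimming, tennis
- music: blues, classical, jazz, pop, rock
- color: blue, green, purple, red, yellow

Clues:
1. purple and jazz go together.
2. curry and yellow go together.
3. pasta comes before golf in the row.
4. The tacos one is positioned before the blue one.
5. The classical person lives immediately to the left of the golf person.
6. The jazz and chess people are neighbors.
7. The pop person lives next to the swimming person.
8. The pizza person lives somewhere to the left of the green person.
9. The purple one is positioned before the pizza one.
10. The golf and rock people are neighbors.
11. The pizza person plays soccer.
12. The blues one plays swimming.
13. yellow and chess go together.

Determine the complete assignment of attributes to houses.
Solution:

House | Food | Sport | Music | Color
------------------------------------
  1   | pasta | tennis | classical | red
  2   | tacos | golf | jazz | purple
  3   | curry | chess | rock | yellow
  4   | pizza | soccer | pop | blue
  5   | sushi | swimming | blues | green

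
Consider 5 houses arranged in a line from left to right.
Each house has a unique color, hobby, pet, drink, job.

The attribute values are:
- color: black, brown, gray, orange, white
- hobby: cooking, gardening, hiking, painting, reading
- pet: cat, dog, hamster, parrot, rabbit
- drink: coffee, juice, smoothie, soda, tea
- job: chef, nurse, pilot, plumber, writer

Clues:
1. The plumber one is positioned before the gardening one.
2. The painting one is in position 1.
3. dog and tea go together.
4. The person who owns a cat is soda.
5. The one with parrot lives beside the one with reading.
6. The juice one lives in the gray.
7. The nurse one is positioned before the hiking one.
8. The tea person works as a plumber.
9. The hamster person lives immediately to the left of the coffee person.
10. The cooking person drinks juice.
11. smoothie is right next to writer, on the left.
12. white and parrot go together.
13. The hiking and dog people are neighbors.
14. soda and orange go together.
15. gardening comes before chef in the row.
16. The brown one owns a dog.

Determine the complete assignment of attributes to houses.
Solution:

House | Color | Hobby | Pet | Drink | Job
-----------------------------------------
  1   | black | painting | hamster | smoothie | nurse
  2   | white | hiking | parrot | coffee | writer
  3   | brown | reading | dog | tea | plumber
  4   | orange | gardening | cat | soda | pilot
  5   | gray | cooking | rabbit | juice | chef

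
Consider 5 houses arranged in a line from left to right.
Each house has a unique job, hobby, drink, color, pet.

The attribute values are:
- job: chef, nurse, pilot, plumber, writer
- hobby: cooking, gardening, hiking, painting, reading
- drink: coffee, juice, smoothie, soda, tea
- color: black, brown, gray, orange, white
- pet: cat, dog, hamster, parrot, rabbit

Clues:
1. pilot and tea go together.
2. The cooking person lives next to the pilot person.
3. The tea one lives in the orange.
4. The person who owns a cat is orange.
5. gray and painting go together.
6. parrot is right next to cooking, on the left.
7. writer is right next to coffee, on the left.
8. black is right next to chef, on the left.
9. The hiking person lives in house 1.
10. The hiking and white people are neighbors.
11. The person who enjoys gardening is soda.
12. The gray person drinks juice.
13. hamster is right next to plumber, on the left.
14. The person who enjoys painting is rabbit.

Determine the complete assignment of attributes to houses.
Solution:

House | Job | Hobby | Drink | Color | Pet
-----------------------------------------
  1   | writer | hiking | smoothie | black | parrot
  2   | chef | cooking | coffee | white | dog
  3   | pilot | reading | tea | orange | cat
  4   | nurse | gardening | soda | brown | hamster
  5   | plumber | painting | juice | gray | rabbit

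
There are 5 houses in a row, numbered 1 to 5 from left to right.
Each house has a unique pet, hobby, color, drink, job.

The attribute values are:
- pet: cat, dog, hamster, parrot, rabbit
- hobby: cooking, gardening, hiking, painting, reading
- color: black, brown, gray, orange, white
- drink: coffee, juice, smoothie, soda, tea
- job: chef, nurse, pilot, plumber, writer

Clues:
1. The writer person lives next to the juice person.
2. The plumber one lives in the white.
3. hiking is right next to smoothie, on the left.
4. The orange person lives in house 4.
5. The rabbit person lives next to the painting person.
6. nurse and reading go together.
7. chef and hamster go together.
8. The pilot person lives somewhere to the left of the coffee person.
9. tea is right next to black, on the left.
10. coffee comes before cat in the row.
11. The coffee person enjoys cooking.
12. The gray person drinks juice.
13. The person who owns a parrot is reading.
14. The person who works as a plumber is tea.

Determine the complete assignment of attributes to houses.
Solution:

House | Pet | Hobby | Color | Drink | Job
-----------------------------------------
  1   | rabbit | hiking | white | tea | plumber
  2   | dog | painting | black | smoothie | pilot
  3   | hamster | cooking | brown | coffee | chef
  4   | cat | gardening | orange | soda | writer
  5   | parrot | reading | gray | juice | nurse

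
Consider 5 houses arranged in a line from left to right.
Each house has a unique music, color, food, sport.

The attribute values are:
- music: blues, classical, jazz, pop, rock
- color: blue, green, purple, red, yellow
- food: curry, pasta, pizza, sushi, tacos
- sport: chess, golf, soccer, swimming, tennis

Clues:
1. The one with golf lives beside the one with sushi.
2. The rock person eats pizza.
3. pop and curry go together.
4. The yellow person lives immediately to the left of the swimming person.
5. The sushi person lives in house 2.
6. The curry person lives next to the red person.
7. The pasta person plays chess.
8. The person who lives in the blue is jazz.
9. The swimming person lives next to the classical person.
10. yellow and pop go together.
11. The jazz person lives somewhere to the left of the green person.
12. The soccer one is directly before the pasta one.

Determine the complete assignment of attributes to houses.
Solution:

House | Music | Color | Food | Sport
------------------------------------
  1   | pop | yellow | curry | golf
  2   | blues | red | sushi | swimming
  3   | classical | purple | tacos | soccer
  4   | jazz | blue | pasta | chess
  5   | rock | green | pizza | tennis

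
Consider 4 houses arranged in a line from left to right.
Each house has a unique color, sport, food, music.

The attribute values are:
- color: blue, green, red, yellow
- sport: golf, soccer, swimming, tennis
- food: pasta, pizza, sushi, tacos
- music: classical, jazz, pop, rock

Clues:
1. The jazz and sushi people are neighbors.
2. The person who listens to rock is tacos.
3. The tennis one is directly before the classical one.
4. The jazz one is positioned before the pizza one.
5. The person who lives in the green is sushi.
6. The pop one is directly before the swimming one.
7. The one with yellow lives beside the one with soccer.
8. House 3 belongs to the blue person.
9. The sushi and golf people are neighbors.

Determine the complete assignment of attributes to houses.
Solution:

House | Color | Sport | Food | Music
------------------------------------
  1   | yellow | tennis | pasta | jazz
  2   | green | soccer | sushi | classical
  3   | blue | golf | pizza | pop
  4   | red | swimming | tacos | rock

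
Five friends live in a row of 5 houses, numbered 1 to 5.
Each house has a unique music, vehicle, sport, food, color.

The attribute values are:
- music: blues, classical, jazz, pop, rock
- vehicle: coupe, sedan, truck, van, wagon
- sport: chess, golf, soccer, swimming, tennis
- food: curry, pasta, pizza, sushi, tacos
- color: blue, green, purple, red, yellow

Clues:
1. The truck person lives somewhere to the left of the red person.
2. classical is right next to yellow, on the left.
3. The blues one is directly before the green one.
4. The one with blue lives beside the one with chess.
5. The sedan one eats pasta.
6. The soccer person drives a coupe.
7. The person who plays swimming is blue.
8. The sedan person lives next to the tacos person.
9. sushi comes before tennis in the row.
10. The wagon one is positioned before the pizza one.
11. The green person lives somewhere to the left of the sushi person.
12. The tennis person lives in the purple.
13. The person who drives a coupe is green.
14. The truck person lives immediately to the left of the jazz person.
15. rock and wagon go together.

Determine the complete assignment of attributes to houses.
Solution:

House | Music | Vehicle | Sport | Food | Color
----------------------------------------------
  1   | classical | sedan | swimming | pasta | blue
  2   | blues | truck | chess | tacos | yellow
  3   | jazz | coupe | soccer | curry | green
  4   | rock | wagon | golf | sushi | red
  5   | pop | van | tennis | pizza | purple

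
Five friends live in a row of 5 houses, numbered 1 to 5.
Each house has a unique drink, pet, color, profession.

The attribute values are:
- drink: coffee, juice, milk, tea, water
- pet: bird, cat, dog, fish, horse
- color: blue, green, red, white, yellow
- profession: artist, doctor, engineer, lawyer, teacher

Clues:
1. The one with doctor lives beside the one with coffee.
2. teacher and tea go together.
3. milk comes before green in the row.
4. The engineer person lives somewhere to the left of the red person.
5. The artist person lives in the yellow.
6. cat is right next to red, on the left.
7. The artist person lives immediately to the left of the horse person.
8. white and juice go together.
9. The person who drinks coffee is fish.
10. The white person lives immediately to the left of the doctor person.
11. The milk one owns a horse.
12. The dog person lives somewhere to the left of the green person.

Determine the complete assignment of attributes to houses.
Solution:

House | Drink | Pet | Color | Profession
----------------------------------------
  1   | juice | cat | white | engineer
  2   | water | dog | red | doctor
  3   | coffee | fish | yellow | artist
  4   | milk | horse | blue | lawyer
  5   | tea | bird | green | teacher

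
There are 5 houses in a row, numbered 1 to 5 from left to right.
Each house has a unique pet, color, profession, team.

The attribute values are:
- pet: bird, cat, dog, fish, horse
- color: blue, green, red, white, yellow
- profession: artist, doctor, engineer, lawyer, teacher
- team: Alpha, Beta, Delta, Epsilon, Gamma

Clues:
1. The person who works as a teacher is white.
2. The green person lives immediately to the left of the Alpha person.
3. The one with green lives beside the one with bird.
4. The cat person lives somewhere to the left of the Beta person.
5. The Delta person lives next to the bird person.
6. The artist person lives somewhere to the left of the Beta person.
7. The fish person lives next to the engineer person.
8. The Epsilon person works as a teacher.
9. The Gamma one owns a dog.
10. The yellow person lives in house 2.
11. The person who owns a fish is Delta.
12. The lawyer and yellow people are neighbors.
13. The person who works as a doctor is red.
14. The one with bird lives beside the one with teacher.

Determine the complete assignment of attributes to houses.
Solution:

House | Pet | Color | Profession | Team
---------------------------------------
  1   | fish | green | lawyer | Delta
  2   | bird | yellow | engineer | Alpha
  3   | cat | white | teacher | Epsilon
  4   | dog | blue | artist | Gamma
  5   | horse | red | doctor | Beta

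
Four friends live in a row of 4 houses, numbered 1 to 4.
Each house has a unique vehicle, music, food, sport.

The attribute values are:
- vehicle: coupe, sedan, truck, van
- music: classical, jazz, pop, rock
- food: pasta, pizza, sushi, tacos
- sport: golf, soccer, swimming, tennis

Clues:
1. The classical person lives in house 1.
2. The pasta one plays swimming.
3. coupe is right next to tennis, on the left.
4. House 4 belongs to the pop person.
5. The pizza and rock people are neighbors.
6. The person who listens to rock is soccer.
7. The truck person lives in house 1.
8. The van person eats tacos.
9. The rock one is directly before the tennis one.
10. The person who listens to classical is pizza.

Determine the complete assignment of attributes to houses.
Solution:

House | Vehicle | Music | Food | Sport
--------------------------------------
  1   | truck | classical | pizza | golf
  2   | coupe | rock | sushi | soccer
  3   | van | jazz | tacos | tennis
  4   | sedan | pop | pasta | swimming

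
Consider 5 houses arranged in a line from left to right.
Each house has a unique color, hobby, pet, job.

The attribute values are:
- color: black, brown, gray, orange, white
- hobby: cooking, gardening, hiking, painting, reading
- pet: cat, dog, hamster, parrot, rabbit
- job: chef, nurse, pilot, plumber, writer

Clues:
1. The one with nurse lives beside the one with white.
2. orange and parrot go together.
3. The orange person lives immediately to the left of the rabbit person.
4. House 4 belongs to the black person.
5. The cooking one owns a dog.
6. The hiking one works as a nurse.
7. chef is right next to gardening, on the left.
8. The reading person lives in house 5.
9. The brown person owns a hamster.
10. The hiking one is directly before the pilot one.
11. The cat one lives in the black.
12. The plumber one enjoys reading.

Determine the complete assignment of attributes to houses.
Solution:

House | Color | Hobby | Pet | Job
---------------------------------
  1   | orange | hiking | parrot | nurse
  2   | white | painting | rabbit | pilot
  3   | gray | cooking | dog | chef
  4   | black | gardening | cat | writer
  5   | brown | reading | hamster | plumber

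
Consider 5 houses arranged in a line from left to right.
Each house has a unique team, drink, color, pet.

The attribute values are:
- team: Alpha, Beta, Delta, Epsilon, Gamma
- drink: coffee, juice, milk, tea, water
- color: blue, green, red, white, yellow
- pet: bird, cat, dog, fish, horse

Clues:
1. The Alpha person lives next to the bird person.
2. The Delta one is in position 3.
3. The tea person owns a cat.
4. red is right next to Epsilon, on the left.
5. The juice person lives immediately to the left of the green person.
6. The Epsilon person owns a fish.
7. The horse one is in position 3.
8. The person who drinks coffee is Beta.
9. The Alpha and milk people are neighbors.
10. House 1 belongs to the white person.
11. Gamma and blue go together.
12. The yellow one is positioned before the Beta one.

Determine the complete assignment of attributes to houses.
Solution:

House | Team | Drink | Color | Pet
----------------------------------
  1   | Alpha | tea | white | cat
  2   | Gamma | milk | blue | bird
  3   | Delta | water | red | horse
  4   | Epsilon | juice | yellow | fish
  5   | Beta | coffee | green | dog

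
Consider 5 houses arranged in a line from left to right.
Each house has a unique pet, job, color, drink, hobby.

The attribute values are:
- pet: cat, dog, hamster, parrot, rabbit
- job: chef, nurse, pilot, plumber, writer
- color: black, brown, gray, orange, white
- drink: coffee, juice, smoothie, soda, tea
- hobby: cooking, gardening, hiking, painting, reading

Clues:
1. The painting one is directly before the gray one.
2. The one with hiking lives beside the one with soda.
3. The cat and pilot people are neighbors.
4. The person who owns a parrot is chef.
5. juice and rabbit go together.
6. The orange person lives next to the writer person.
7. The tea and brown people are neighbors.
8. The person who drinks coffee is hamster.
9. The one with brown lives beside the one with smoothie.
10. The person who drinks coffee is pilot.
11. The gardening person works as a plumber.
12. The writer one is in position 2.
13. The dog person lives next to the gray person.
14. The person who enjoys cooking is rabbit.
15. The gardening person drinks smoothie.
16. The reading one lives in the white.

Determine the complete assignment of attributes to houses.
Solution:

House | Pet | Job | Color | Drink | Hobby
-----------------------------------------
  1   | parrot | chef | orange | tea | hiking
  2   | dog | writer | brown | soda | painting
  3   | cat | plumber | gray | smoothie | gardening
  4   | hamster | pilot | white | coffee | reading
  5   | rabbit | nurse | black | juice | cooking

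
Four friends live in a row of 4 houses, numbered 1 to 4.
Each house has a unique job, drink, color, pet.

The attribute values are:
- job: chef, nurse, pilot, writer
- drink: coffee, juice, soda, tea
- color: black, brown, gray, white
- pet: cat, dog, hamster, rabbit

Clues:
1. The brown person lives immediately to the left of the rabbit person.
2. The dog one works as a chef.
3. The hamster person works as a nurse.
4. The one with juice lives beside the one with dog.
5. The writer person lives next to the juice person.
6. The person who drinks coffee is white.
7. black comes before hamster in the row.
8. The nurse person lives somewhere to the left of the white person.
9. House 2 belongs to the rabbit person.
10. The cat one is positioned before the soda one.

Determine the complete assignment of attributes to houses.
Solution:

House | Job | Drink | Color | Pet
---------------------------------
  1   | pilot | tea | brown | cat
  2   | writer | soda | black | rabbit
  3   | nurse | juice | gray | hamster
  4   | chef | coffee | white | dog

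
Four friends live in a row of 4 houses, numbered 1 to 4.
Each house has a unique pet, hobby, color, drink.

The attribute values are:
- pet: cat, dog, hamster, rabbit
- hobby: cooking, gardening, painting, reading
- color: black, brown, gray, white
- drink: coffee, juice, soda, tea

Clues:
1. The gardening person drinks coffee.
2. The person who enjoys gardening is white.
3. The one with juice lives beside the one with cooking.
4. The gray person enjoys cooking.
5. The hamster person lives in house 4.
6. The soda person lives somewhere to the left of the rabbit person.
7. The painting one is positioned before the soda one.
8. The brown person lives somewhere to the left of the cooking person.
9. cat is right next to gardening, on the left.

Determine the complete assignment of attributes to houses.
Solution:

House | Pet | Hobby | Color | Drink
-----------------------------------
  1   | dog | painting | brown | juice
  2   | cat | cooking | gray | soda
  3   | rabbit | gardening | white | coffee
  4   | hamster | reading | black | tea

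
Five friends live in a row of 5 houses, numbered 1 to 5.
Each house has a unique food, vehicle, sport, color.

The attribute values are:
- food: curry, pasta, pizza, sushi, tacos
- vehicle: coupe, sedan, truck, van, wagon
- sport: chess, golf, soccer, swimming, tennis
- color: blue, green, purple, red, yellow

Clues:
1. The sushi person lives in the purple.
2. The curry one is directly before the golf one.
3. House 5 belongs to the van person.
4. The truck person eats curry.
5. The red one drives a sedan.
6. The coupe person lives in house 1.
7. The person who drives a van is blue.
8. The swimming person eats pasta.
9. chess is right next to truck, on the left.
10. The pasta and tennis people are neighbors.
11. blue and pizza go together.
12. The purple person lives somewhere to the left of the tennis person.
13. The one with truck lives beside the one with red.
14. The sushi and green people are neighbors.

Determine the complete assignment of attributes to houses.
Solution:

House | Food | Vehicle | Sport | Color
--------------------------------------
  1   | sushi | coupe | chess | purple
  2   | curry | truck | soccer | green
  3   | tacos | sedan | golf | red
  4   | pasta | wagon | swimming | yellow
  5   | pizza | van | tennis | blue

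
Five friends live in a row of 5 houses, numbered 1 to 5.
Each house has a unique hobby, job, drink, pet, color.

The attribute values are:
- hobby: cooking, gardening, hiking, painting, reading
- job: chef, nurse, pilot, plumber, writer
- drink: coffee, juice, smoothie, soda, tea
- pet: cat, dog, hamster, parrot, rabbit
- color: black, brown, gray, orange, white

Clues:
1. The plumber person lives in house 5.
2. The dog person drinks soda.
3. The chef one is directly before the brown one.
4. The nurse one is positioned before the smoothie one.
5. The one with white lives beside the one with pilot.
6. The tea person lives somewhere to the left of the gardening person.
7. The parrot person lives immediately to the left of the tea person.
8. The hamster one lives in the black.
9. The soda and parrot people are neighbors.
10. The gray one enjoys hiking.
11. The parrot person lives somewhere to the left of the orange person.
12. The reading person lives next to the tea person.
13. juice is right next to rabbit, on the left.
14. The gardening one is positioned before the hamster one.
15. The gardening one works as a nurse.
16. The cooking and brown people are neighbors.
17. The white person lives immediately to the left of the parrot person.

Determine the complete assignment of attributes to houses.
Solution:

House | Hobby | Job | Drink | Pet | Color
-----------------------------------------
  1   | cooking | chef | soda | dog | white
  2   | reading | pilot | juice | parrot | brown
  3   | hiking | writer | tea | rabbit | gray
  4   | gardening | nurse | coffee | cat | orange
  5   | painting | plumber | smoothie | hamster | black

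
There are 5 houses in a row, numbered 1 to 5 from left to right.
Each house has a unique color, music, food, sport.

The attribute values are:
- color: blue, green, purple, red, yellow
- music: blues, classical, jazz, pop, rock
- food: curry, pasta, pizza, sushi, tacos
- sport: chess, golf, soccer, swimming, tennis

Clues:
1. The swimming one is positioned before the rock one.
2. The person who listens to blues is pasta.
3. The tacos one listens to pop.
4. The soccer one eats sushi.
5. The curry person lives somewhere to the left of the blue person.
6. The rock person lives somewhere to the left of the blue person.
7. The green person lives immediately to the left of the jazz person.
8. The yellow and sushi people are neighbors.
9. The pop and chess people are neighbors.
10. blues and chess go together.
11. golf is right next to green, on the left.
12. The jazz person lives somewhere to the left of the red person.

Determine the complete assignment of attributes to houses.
Solution:

House | Color | Music | Food | Sport
------------------------------------
  1   | purple | pop | tacos | golf
  2   | green | blues | pasta | chess
  3   | yellow | jazz | curry | swimming
  4   | red | rock | sushi | soccer
  5   | blue | classical | pizza | tennis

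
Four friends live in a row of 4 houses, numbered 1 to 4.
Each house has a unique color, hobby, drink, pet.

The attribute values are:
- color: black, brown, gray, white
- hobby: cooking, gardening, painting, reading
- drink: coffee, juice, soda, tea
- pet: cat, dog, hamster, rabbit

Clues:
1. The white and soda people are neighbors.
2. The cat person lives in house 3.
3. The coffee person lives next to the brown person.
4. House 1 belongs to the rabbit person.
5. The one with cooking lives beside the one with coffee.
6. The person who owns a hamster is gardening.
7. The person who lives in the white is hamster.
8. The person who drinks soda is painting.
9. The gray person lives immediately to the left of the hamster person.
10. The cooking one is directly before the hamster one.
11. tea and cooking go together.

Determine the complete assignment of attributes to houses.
Solution:

House | Color | Hobby | Drink | Pet
-----------------------------------
  1   | gray | cooking | tea | rabbit
  2   | white | gardening | coffee | hamster
  3   | brown | painting | soda | cat
  4   | black | reading | juice | dog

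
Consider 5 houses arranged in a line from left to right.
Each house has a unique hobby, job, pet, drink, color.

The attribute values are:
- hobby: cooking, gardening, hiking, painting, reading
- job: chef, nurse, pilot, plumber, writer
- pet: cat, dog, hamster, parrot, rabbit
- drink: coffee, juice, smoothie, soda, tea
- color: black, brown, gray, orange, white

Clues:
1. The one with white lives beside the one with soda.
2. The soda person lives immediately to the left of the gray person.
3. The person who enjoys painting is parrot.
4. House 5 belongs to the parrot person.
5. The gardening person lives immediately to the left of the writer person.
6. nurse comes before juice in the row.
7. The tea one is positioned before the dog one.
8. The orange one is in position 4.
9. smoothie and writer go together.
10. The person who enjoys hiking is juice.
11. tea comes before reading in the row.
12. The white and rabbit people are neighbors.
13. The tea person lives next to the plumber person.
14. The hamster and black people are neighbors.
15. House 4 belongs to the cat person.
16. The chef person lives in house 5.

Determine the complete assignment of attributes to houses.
Solution:

House | Hobby | Job | Pet | Drink | Color
-----------------------------------------
  1   | cooking | nurse | hamster | tea | white
  2   | gardening | plumber | rabbit | soda | black
  3   | reading | writer | dog | smoothie | gray
  4   | hiking | pilot | cat | juice | orange
  5   | painting | chef | parrot | coffee | brown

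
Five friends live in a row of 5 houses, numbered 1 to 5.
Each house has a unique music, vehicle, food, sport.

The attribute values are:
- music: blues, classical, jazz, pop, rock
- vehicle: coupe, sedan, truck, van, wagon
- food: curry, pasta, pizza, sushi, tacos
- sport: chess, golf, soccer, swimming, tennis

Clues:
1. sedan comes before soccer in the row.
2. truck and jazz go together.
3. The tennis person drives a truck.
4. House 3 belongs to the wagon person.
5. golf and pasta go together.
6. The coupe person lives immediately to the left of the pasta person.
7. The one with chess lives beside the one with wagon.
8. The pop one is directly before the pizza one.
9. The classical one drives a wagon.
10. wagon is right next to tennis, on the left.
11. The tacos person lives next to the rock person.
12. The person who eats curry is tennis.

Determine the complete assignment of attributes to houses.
Solution:

House | Music | Vehicle | Food | Sport
--------------------------------------
  1   | pop | sedan | tacos | swimming
  2   | rock | coupe | pizza | chess
  3   | classical | wagon | pasta | golf
  4   | jazz | truck | curry | tennis
  5   | blues | van | sushi | soccer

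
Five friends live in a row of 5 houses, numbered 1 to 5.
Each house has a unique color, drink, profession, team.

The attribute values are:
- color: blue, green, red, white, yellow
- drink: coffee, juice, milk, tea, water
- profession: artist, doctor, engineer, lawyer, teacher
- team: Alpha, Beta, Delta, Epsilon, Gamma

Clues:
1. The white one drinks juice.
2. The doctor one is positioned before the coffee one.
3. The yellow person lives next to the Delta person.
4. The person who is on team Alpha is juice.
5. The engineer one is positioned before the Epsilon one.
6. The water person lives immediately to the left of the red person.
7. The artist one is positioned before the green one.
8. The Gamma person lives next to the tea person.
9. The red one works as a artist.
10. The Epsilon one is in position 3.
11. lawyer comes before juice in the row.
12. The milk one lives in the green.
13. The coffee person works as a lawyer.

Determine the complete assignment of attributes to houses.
Solution:

House | Color | Drink | Profession | Team
-----------------------------------------
  1   | yellow | water | engineer | Gamma
  2   | red | tea | artist | Delta
  3   | green | milk | doctor | Epsilon
  4   | blue | coffee | lawyer | Beta
  5   | white | juice | teacher | Alpha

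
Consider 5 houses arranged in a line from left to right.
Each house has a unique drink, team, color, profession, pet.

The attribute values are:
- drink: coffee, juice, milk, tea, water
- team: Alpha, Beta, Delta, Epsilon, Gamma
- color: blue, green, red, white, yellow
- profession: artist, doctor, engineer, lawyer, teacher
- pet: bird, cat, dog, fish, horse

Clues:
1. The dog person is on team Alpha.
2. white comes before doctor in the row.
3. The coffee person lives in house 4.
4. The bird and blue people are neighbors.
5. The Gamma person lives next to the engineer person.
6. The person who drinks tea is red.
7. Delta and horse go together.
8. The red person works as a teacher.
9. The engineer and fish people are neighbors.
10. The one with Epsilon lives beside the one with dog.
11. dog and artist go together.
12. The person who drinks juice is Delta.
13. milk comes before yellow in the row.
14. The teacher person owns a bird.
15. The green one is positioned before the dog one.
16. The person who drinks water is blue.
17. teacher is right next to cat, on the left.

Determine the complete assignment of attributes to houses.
Solution:

House | Drink | Team | Color | Profession | Pet
-----------------------------------------------
  1   | tea | Gamma | red | teacher | bird
  2   | water | Beta | blue | engineer | cat
  3   | milk | Epsilon | green | lawyer | fish
  4   | coffee | Alpha | white | artist | dog
  5   | juice | Delta | yellow | doctor | horse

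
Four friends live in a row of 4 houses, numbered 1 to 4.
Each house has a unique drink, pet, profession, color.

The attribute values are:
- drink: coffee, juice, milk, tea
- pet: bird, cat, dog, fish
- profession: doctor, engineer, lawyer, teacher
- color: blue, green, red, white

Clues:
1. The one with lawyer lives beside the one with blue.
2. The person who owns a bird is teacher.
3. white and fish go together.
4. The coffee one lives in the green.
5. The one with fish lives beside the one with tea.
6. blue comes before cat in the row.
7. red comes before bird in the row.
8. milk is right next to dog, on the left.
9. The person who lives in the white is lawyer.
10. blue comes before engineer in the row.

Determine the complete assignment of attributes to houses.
Solution:

House | Drink | Pet | Profession | Color
----------------------------------------
  1   | milk | fish | lawyer | white
  2   | tea | dog | doctor | blue
  3   | juice | cat | engineer | red
  4   | coffee | bird | teacher | green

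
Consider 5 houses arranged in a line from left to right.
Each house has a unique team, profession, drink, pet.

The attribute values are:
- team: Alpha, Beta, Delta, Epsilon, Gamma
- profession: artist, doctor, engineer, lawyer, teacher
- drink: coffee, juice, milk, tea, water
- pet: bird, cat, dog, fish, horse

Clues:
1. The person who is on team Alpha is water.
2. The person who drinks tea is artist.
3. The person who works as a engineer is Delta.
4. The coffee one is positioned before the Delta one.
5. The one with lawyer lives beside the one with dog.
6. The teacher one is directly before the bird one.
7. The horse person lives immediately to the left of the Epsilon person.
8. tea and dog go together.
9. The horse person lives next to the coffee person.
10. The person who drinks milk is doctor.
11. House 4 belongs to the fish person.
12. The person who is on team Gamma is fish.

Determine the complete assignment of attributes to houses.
Solution:

House | Team | Profession | Drink | Pet
---------------------------------------
  1   | Alpha | teacher | water | horse
  2   | Epsilon | lawyer | coffee | bird
  3   | Beta | artist | tea | dog
  4   | Gamma | doctor | milk | fish
  5   | Delta | engineer | juice | cat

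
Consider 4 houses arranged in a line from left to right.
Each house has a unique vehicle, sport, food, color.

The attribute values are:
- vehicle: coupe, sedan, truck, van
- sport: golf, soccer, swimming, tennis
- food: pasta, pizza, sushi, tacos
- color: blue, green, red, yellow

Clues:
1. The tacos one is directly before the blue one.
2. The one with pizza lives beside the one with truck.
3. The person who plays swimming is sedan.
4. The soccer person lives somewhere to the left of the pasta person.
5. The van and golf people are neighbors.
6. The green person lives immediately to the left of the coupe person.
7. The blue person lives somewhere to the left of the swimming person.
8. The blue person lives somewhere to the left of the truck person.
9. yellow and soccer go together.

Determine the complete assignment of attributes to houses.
Solution:

House | Vehicle | Sport | Food | Color
--------------------------------------
  1   | van | tennis | tacos | green
  2   | coupe | golf | pizza | blue
  3   | truck | soccer | sushi | yellow
  4   | sedan | swimming | pasta | red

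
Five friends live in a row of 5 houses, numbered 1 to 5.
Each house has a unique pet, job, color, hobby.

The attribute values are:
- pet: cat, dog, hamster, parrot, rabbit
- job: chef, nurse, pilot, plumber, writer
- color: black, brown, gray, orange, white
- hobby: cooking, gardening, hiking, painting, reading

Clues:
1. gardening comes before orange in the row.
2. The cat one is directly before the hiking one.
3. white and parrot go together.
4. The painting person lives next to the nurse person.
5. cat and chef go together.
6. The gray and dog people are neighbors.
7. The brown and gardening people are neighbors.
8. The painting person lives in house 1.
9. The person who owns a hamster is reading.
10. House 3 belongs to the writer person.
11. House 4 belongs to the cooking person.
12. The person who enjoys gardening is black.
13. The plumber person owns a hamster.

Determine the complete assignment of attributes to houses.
Solution:

House | Pet | Job | Color | Hobby
---------------------------------
  1   | cat | chef | gray | painting
  2   | dog | nurse | brown | hiking
  3   | rabbit | writer | black | gardening
  4   | parrot | pilot | white | cooking
  5   | hamster | plumber | orange | reading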